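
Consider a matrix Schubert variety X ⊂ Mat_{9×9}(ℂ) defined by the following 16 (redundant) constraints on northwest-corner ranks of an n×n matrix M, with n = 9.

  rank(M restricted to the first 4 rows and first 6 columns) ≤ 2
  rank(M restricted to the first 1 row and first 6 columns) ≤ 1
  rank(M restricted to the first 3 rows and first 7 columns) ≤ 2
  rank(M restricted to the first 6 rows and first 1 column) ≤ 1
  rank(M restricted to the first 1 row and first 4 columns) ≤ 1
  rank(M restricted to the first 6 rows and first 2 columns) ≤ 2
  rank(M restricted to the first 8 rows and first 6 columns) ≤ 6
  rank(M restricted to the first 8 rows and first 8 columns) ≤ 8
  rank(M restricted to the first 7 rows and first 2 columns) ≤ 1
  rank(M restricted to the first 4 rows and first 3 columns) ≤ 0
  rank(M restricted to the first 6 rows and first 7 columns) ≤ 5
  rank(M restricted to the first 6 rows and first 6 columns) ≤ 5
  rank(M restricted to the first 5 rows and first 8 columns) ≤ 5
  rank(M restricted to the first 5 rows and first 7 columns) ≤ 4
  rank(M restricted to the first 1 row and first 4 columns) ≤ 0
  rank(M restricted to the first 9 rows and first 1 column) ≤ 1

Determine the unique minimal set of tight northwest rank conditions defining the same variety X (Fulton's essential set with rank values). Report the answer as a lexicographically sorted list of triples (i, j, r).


Propagating the 16 rank bounds to every northwest block:

  row 1: 0  0  0  0  1  1  1  1  1
  row 2: 0  0  0  1  2  2  2  2  2
  row 3: 0  0  0  1  2  2  2  3  3
  row 4: 0  0  0  1  2  2  3  4  4
  row 5: 1  1  1  2  3  3  4  5  5
  row 6: 1  1  2  3  4  4  5  6  6
  row 7: 1  1  2  3  4  5  6  7  7
  row 8: 1  2  3  4  5  6  7  8  8
  row 9: 1  2  3  4  5  6  7  8  9

reading off 1-entries of Δ²R: w = (5, 4, 8, 7, 1, 3, 6, 2, 9).

5 SE-corners of the 18-cell Rothe diagram give Ess(w):

[(1, 4, 0), (3, 7, 2), (4, 3, 0), (4, 6, 2), (7, 2, 1)]


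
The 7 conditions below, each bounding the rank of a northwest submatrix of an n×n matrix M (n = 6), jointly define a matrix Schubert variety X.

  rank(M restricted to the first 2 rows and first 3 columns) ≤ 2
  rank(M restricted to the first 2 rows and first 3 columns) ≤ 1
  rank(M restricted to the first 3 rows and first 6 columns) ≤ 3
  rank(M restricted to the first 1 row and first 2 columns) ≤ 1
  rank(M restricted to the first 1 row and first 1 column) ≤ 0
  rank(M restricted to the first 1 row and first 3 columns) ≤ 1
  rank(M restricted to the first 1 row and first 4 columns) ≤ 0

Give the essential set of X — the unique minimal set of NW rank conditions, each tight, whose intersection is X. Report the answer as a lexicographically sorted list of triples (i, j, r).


Propagating the 7 rank bounds to every northwest block:

  i=1: 0 0 0 0 1 1
  i=2: 1 1 1 1 2 2
  i=3: 1 2 2 2 3 3
  i=4: 1 2 3 3 4 4
  i=5: 1 2 3 4 5 5
  i=6: 1 2 3 4 5 6

second differences of R give the permutation w = (5, 1, 2, 3, 4, 6).

ℓ(w)=4; the 1 essential cell (i,j,r):

[(1, 4, 0)]


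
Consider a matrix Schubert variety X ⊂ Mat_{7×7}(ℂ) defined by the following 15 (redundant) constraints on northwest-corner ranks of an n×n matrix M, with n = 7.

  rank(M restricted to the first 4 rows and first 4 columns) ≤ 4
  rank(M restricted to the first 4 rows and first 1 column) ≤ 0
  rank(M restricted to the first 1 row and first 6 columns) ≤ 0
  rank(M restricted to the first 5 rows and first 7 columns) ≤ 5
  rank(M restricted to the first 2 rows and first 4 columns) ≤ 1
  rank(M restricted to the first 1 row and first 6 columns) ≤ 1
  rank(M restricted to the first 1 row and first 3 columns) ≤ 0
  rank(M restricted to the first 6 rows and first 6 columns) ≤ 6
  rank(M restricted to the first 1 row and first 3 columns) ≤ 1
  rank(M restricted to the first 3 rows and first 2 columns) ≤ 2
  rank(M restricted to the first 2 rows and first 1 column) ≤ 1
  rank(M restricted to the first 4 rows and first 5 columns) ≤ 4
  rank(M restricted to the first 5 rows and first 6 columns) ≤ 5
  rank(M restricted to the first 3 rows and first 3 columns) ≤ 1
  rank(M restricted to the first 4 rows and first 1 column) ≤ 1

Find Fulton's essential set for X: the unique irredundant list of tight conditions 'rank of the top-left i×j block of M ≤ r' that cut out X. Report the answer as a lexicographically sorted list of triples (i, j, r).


Propagating the 15 rank bounds to every northwest block:

  0, 0, 0, 0, 0, 0, 1
  0, 1, 1, 1, 1, 1, 2
  0, 1, 1, 2, 2, 2, 3
  0, 1, 2, 3, 3, 3, 4
  1, 2, 3, 4, 4, 4, 5
  1, 2, 3, 4, 5, 5, 6
  1, 2, 3, 4, 5, 6, 7

so w = (7, 2, 4, 3, 1, 5, 6).

|D(w)|=10, |Ess(w)|=3:

[(1, 6, 0), (3, 3, 1), (4, 1, 0)]


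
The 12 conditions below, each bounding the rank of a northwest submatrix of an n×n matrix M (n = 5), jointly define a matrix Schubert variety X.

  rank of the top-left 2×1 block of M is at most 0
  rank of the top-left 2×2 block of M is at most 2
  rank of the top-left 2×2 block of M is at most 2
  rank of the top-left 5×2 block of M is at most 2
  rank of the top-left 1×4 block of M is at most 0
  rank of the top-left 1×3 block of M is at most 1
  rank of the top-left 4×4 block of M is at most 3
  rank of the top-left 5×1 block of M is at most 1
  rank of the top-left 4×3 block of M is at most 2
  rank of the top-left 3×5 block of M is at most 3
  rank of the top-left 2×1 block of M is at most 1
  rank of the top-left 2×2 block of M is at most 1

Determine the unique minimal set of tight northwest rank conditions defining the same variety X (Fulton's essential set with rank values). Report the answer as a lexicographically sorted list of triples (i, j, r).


Recovering R(i,j) via the rank-extension bound from the 12 conditions:

  0 | 0 | 0 | 0 | 1
  0 | 1 | 1 | 1 | 2
  1 | 2 | 2 | 2 | 3
  1 | 2 | 2 | 3 | 4
  1 | 2 | 3 | 4 | 5

reading off 1-entries of Δ²R: w = (5, 2, 1, 4, 3).

Rothe diagram D(w) (6 cells), 3 SE-corners (essential conditions):

[(1, 4, 0), (2, 1, 0), (4, 3, 2)]


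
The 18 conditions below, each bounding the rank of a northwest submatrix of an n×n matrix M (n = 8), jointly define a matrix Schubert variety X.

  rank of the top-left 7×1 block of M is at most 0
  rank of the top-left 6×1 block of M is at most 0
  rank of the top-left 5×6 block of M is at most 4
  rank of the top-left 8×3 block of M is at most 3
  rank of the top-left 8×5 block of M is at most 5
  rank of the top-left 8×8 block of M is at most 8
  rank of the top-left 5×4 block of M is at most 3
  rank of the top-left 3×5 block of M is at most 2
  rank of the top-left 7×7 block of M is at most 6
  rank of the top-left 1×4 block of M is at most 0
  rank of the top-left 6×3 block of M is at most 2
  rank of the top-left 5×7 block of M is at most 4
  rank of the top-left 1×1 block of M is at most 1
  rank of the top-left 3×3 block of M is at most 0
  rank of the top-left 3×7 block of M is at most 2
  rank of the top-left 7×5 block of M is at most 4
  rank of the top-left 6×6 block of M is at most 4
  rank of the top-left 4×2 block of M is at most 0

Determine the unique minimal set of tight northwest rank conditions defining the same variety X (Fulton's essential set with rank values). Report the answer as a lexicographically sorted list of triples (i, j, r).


Propagating the 18 rank bounds to every northwest block:

  i=1: 0 | 0 | 0 | 0 | 1 | 1 | 1 | 1
  i=2: 0 | 0 | 0 | 1 | 2 | 2 | 2 | 2
  i=3: 0 | 0 | 0 | 1 | 2 | 2 | 2 | 3
  i=4: 0 | 0 | 1 | 2 | 3 | 3 | 3 | 4
  i=5: 0 | 1 | 2 | 3 | 4 | 4 | 4 | 5
  i=6: 0 | 1 | 2 | 3 | 4 | 4 | 5 | 6
  i=7: 0 | 1 | 2 | 3 | 4 | 5 | 6 | 7
  i=8: 1 | 2 | 3 | 4 | 5 | 6 | 7 | 8

second differences of R give the permutation w = (5, 4, 8, 3, 2, 7, 6, 1).

Fulton essential set (6 of the 18 Rothe cells):

[(1, 4, 0), (3, 3, 0), (3, 7, 2), (4, 2, 0), (6, 6, 4), (7, 1, 0)]


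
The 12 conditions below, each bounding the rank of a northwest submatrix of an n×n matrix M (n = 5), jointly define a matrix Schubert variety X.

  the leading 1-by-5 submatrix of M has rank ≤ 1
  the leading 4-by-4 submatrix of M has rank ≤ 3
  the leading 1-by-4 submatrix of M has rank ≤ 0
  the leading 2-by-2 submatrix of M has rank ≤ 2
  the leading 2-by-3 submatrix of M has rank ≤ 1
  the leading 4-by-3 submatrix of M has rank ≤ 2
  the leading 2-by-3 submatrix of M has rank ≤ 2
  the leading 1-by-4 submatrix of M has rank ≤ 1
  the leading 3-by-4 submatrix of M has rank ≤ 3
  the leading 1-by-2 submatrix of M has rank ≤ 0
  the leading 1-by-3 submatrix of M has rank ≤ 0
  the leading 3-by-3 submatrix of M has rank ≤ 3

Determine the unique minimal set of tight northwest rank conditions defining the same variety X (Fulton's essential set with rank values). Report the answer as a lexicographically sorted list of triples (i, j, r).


Reconstructing r_w from the 12 given conditions:

  R[1]: 0 0 0 0 1
  R[2]: 1 1 1 1 2
  R[3]: 1 2 2 2 3
  R[4]: 1 2 2 3 4
  R[5]: 1 2 3 4 5

second differences of R give the permutation w = (5, 1, 2, 4, 3).

D(w) has 5 cells with 2 SE-corners; essential set:

[(1, 4, 0), (4, 3, 2)]


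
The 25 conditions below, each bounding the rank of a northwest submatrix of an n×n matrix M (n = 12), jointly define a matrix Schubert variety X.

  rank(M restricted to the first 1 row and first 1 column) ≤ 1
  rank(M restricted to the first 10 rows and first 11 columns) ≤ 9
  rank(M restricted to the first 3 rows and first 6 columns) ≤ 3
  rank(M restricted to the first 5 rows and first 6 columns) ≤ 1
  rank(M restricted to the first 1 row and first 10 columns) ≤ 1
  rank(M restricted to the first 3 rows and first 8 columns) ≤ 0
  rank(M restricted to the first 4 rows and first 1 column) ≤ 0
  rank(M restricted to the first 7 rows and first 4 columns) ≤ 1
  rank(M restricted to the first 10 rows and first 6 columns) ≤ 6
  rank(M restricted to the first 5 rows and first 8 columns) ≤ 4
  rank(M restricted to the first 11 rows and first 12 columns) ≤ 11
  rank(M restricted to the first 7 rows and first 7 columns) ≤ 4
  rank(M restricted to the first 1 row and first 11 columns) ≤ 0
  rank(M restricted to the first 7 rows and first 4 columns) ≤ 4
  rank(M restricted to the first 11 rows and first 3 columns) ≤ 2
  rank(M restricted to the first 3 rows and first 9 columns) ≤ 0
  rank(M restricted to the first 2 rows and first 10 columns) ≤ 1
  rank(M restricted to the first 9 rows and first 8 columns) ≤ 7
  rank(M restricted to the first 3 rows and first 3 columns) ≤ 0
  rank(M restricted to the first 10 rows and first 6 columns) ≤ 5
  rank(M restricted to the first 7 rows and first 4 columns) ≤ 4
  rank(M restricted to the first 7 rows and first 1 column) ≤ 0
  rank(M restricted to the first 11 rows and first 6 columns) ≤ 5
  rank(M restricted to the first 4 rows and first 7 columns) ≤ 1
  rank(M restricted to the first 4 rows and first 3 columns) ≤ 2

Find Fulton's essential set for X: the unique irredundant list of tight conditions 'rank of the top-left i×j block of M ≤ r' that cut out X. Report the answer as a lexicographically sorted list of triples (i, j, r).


Computing R[i][j] = min implied NW-rank bound (n=12, 25 conditions):

  0, 0, 0, 0, 0, 0, 0, 0, 0, 0, 0, 1
  0, 0, 0, 0, 0, 0, 0, 0, 0, 1, 1, 2
  0, 0, 0, 0, 0, 0, 0, 0, 0, 1, 2, 3
  0, 1, 1, 1, 1, 1, 1, 1, 1, 2, 3, 4
  0, 1, 1, 1, 1, 1, 2, 2, 2, 3, 4, 5
  0, 1, 1, 1, 2, 2, 3, 3, 3, 4, 5, 6
  0, 1, 1, 1, 2, 3, 4, 4, 4, 5, 6, 7
  1, 2, 2, 2, 3, 4, 5, 5, 5, 6, 7, 8
  1, 2, 2, 3, 4, 5, 6, 6, 6, 7, 8, 9
  1, 2, 2, 3, 4, 5, 6, 7, 7, 8, 9, 10
  1, 2, 2, 3, 4, 5, 6, 7, 8, 9, 10, 11
  1, 2, 3, 4, 5, 6, 7, 8, 9, 10, 11, 12

second differences of R give the permutation w = (12, 10, 11, 2, 7, 5, 6, 1, 4, 8, 9, 3).

6 SE-corners of the 44-cell Rothe diagram give Ess(w):

[(1, 11, 0), (3, 9, 0), (5, 6, 1), (7, 1, 0), (7, 4, 1), (11, 3, 2)]


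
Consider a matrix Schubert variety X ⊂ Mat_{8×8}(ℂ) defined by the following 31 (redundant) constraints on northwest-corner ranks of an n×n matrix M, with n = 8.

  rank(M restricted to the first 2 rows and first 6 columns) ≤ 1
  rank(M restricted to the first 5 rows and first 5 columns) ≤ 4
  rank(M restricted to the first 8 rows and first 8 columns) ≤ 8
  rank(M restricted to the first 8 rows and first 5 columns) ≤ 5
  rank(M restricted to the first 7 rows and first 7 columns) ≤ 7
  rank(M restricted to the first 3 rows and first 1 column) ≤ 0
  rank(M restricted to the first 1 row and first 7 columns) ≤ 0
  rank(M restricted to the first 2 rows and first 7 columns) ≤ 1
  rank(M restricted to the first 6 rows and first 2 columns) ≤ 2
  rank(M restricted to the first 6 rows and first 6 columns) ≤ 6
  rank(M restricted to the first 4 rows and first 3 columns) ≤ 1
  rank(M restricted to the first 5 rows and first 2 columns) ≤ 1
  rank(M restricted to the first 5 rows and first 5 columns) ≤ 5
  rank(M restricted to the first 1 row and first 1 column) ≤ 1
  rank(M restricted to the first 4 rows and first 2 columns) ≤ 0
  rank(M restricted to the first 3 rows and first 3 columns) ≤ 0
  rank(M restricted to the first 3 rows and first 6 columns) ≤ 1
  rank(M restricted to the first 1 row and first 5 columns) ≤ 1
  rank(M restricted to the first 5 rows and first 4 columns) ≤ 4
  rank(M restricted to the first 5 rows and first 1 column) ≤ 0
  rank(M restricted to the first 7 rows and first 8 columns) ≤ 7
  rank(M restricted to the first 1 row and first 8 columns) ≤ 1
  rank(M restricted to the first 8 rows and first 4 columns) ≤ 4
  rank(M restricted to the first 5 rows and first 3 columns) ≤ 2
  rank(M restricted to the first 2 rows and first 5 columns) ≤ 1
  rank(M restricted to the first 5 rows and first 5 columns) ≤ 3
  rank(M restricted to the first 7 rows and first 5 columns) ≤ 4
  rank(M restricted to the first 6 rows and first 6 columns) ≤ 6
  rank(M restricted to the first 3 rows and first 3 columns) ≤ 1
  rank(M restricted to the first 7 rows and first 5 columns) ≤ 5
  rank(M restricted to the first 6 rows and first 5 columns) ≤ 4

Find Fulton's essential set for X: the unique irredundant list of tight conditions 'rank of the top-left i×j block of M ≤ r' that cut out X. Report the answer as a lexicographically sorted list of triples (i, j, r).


The tightest implied rank at each (i,j), from the 31 conditions:

  0, 0, 0, 0, 0, 0, 0, 1
  0, 0, 0, 1, 1, 1, 1, 2
  0, 0, 0, 1, 1, 1, 2, 3
  0, 0, 1, 2, 2, 2, 3, 4
  0, 1, 2, 3, 3, 3, 4, 5
  1, 2, 3, 4, 4, 4, 5, 6
  1, 2, 3, 4, 4, 5, 6, 7
  1, 2, 3, 4, 5, 6, 7, 8

the unique w with this rank table is (8, 4, 7, 3, 2, 1, 6, 5).

ℓ(w)=19; the 6 essential cells (i,j,r):

[(1, 7, 0), (3, 3, 0), (3, 6, 1), (4, 2, 0), (5, 1, 0), (7, 5, 4)]


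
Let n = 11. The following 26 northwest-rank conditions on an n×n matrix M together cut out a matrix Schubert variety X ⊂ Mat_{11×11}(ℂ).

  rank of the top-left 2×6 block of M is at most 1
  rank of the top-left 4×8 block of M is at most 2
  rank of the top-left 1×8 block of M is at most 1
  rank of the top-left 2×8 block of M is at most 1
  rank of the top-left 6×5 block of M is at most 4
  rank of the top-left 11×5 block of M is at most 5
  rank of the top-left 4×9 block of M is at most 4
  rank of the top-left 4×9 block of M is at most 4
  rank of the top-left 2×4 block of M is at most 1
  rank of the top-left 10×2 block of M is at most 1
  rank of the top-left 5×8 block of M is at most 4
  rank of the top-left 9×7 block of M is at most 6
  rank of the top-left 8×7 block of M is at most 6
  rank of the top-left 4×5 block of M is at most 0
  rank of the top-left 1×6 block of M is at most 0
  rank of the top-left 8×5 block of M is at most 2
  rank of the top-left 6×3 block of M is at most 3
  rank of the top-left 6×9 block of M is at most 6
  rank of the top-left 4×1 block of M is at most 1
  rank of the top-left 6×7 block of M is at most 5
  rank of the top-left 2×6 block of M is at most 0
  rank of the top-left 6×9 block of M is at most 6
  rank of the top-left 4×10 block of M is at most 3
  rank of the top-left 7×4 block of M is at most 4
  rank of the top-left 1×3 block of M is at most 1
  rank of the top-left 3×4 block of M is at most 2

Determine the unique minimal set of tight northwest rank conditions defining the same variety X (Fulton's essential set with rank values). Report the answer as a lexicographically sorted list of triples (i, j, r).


Recovering R(i,j) via the rank-extension bound from the 26 conditions:

  i=1: 0, 0, 0, 0, 0, 0, 1, 1, 1, 1, 1
  i=2: 0, 0, 0, 0, 0, 0, 1, 1, 2, 2, 2
  i=3: 0, 0, 0, 0, 0, 1, 2, 2, 3, 3, 3
  i=4: 0, 0, 0, 0, 0, 1, 2, 2, 3, 3, 4
  i=5: 1, 1, 1, 1, 1, 2, 3, 3, 4, 4, 5
  i=6: 1, 1, 2, 2, 2, 3, 4, 4, 5, 5, 6
  i=7: 1, 1, 2, 2, 2, 3, 4, 5, 6, 6, 7
  i=8: 1, 1, 2, 2, 2, 3, 4, 5, 6, 7, 8
  i=9: 1, 1, 2, 3, 3, 4, 5, 6, 7, 8, 9
  i=10: 1, 1, 2, 3, 4, 5, 6, 7, 8, 9, 10
  i=11: 1, 2, 3, 4, 5, 6, 7, 8, 9, 10, 11

giving w = (7, 9, 6, 11, 1, 3, 8, 10, 4, 5, 2) via Δ²R.

D(w) has 34 cells with 7 SE-corners; essential set:

[(2, 6, 0), (2, 8, 1), (4, 5, 0), (4, 8, 2), (4, 10, 3), (8, 5, 2), (10, 2, 1)]


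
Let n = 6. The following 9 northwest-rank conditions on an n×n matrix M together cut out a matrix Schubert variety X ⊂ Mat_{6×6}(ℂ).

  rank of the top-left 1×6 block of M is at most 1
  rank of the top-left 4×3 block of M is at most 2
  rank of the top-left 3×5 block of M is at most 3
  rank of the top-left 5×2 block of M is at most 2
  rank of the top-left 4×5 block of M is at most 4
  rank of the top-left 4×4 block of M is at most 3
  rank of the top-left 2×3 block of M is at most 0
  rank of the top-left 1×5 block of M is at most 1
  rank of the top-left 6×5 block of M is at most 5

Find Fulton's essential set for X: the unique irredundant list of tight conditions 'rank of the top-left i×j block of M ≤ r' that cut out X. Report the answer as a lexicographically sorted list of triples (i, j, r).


Rank table r_w(6×6) implied by the 9 constraints:

  row 1: 0 | 0 | 0 | 1 | 1 | 1
  row 2: 0 | 0 | 0 | 1 | 2 | 2
  row 3: 1 | 1 | 1 | 2 | 3 | 3
  row 4: 1 | 2 | 2 | 3 | 4 | 4
  row 5: 1 | 2 | 3 | 4 | 5 | 5
  row 6: 1 | 2 | 3 | 4 | 5 | 6

hence w(1..6) = (4, 5, 1, 2, 3, 6).

|D(w)|=6, |Ess(w)|=1:

[(2, 3, 0)]


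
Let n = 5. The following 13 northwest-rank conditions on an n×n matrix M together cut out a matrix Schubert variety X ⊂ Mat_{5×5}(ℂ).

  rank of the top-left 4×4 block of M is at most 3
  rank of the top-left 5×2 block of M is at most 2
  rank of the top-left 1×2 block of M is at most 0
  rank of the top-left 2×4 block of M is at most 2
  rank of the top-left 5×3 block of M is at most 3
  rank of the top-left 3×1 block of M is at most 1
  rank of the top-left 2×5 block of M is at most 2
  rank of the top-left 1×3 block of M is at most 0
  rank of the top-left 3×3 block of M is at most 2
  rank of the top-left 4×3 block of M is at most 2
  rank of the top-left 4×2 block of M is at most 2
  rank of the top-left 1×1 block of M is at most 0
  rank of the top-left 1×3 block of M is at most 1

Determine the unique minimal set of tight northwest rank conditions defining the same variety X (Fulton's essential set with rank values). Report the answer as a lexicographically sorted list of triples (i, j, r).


Computing R[i][j] = min implied NW-rank bound (n=5, 13 conditions):

  R[1]: 0, 0, 0, 1, 1
  R[2]: 1, 1, 1, 2, 2
  R[3]: 1, 2, 2, 3, 3
  R[4]: 1, 2, 2, 3, 4
  R[5]: 1, 2, 3, 4, 5

so w = (4, 1, 2, 5, 3).

2 SE-corners of the 4-cell Rothe diagram give Ess(w):

[(1, 3, 0), (4, 3, 2)]


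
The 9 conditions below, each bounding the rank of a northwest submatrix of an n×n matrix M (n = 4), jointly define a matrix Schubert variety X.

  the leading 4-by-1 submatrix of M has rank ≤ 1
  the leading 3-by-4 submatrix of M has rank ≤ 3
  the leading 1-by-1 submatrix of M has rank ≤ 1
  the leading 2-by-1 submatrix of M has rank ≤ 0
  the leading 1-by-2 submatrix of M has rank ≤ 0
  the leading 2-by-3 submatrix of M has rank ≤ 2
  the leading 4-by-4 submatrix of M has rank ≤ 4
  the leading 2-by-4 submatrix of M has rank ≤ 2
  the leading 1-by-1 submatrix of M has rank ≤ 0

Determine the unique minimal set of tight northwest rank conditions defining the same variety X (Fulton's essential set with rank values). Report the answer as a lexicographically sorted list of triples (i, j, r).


Recovering R(i,j) via the rank-extension bound from the 9 conditions:

  R[1]: 0 0 1 1
  R[2]: 0 1 2 2
  R[3]: 1 2 3 3
  R[4]: 1 2 3 4

giving w = (3, 2, 1, 4) via Δ²R.

D(w) has 3 cells with 2 SE-corners; essential set:

[(1, 2, 0), (2, 1, 0)]


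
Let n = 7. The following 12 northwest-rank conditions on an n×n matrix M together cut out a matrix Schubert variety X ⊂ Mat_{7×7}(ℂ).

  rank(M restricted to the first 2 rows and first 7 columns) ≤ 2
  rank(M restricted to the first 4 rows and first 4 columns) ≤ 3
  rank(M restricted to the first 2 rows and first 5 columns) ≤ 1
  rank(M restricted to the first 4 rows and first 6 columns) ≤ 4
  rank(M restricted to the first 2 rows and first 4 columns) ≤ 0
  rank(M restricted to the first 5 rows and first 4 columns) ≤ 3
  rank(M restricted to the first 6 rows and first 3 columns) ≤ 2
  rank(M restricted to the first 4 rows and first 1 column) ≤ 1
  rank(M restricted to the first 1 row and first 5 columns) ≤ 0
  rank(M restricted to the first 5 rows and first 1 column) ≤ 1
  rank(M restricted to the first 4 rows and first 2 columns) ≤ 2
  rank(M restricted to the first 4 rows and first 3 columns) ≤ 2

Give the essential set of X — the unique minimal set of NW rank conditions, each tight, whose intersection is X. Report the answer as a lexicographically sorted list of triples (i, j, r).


The tightest implied rank at each (i,j), from the 12 conditions:

  R[1]: 0, 0, 0, 0, 0, 1, 1
  R[2]: 0, 0, 0, 0, 1, 2, 2
  R[3]: 1, 1, 1, 1, 2, 3, 3
  R[4]: 1, 2, 2, 2, 3, 4, 4
  R[5]: 1, 2, 2, 3, 4, 5, 5
  R[6]: 1, 2, 2, 3, 4, 5, 6
  R[7]: 1, 2, 3, 4, 5, 6, 7

hence w(1..7) = (6, 5, 1, 2, 4, 7, 3).

|D(w)|=11, |Ess(w)|=3:

[(1, 5, 0), (2, 4, 0), (6, 3, 2)]


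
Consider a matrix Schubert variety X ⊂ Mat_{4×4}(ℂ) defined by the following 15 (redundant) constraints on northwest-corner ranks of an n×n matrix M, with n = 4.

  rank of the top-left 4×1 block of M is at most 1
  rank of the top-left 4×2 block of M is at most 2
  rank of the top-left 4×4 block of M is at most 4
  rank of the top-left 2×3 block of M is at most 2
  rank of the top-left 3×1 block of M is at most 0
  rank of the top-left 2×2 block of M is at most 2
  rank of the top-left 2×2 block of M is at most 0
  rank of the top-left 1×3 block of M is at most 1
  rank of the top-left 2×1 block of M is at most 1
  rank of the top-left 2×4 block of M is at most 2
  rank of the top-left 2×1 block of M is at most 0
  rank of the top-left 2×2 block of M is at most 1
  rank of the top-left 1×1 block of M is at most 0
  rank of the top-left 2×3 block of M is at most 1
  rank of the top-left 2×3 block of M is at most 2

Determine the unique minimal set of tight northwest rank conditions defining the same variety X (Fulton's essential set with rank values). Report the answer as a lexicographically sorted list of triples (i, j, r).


Computing R[i][j] = min implied NW-rank bound (n=4, 15 conditions):

  row 1: 0, 0, 1, 1
  row 2: 0, 0, 1, 2
  row 3: 0, 1, 2, 3
  row 4: 1, 2, 3, 4

so w = (3, 4, 2, 1).

D(w) has 5 cells with 2 SE-corners; essential set:

[(2, 2, 0), (3, 1, 0)]


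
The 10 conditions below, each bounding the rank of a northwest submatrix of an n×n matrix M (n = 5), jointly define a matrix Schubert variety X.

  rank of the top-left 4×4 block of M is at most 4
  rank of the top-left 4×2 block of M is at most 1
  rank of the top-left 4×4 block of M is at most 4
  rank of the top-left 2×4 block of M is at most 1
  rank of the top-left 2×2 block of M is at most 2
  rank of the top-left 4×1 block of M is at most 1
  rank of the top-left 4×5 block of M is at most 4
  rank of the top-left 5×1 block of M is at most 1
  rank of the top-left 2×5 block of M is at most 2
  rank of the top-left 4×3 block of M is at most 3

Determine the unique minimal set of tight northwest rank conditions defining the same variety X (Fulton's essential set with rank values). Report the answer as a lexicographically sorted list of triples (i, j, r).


Computing R[i][j] = min implied NW-rank bound (n=5, 10 conditions):

  1, 1, 1, 1, 1
  1, 1, 1, 1, 2
  1, 1, 2, 2, 3
  1, 1, 2, 3, 4
  1, 2, 3, 4, 5

the unique w with this rank table is (1, 5, 3, 4, 2).

Fulton essential set (2 of the 5 Rothe cells):

[(2, 4, 1), (4, 2, 1)]


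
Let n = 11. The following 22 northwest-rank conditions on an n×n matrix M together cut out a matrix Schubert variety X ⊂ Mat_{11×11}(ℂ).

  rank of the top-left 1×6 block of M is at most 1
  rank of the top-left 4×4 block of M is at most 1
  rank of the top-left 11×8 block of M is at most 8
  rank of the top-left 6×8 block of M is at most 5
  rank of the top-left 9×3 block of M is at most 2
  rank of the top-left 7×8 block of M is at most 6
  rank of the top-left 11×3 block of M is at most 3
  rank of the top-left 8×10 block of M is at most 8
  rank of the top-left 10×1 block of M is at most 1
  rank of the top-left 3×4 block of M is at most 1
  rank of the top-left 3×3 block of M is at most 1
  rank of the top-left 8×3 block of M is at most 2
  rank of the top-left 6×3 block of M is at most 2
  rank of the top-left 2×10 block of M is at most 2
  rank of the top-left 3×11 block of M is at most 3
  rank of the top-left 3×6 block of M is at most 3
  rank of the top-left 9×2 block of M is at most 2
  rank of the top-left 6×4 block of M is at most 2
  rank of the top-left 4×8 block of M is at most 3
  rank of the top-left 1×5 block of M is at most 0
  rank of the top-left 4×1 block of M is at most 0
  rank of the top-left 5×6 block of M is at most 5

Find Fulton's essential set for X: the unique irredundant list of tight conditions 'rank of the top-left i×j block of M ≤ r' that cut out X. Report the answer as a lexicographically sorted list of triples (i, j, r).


Reconstructing r_w from the 22 given conditions:

  i=1: 0 0 0 0 0 1 1 1 1 1 1
  i=2: 0 1 1 1 1 2 2 2 2 2 2
  i=3: 0 1 1 1 2 3 3 3 3 3 3
  i=4: 0 1 1 1 2 3 3 3 4 4 4
  i=5: 1 2 2 2 3 4 4 4 5 5 5
  i=6: 1 2 2 2 3 4 5 5 6 6 6
  i=7: 1 2 2 3 4 5 6 6 7 7 7
  i=8: 1 2 2 3 4 5 6 7 8 8 8
  i=9: 1 2 2 3 4 5 6 7 8 9 9
  i=10: 1 2 3 4 5 6 7 8 9 10 10
  i=11: 1 2 3 4 5 6 7 8 9 10 11

second differences of R give the permutation w = (6, 2, 5, 9, 1, 7, 4, 8, 10, 3, 11).

|D(w)|=19, |Ess(w)|=6:

[(1, 5, 0), (4, 1, 0), (4, 4, 1), (4, 8, 3), (6, 4, 2), (9, 3, 2)]


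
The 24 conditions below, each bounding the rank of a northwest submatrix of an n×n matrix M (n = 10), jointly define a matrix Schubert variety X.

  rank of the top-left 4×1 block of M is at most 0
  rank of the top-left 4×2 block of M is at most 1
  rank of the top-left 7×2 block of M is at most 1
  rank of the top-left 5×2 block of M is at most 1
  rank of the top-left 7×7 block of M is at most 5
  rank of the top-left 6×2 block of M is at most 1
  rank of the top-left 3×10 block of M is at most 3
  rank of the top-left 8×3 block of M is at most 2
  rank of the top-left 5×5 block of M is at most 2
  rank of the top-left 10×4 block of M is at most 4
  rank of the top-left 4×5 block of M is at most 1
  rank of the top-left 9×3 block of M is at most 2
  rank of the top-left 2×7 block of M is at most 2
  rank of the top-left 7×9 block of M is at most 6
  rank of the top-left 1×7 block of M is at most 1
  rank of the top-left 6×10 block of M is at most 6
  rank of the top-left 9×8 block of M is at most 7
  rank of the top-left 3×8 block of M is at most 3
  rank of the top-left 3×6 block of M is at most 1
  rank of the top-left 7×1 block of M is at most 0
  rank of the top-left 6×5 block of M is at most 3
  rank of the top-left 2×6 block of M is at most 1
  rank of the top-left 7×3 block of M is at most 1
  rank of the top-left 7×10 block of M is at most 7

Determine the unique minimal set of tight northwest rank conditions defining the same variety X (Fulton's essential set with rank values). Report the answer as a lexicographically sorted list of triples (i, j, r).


The tightest implied rank at each (i,j), from the 24 conditions:

  i=1: 0 1 1 1 1 1 1 1 1 1
  i=2: 0 1 1 1 1 1 2 2 2 2
  i=3: 0 1 1 1 1 1 2 3 3 3
  i=4: 0 1 1 1 1 2 3 4 4 4
  i=5: 0 1 1 2 2 3 4 5 5 5
  i=6: 0 1 1 2 3 4 5 6 6 6
  i=7: 0 1 1 2 3 4 5 6 6 7
  i=8: 1 2 2 3 4 5 6 7 7 8
  i=9: 1 2 2 3 4 5 6 7 8 9
  i=10: 1 2 3 4 5 6 7 8 9 10

so w = (2, 7, 8, 6, 4, 5, 10, 1, 9, 3).

D(w) has 23 cells with 6 SE-corners; essential set:

[(3, 6, 1), (4, 5, 1), (7, 1, 0), (7, 3, 1), (7, 9, 6), (9, 3, 2)]


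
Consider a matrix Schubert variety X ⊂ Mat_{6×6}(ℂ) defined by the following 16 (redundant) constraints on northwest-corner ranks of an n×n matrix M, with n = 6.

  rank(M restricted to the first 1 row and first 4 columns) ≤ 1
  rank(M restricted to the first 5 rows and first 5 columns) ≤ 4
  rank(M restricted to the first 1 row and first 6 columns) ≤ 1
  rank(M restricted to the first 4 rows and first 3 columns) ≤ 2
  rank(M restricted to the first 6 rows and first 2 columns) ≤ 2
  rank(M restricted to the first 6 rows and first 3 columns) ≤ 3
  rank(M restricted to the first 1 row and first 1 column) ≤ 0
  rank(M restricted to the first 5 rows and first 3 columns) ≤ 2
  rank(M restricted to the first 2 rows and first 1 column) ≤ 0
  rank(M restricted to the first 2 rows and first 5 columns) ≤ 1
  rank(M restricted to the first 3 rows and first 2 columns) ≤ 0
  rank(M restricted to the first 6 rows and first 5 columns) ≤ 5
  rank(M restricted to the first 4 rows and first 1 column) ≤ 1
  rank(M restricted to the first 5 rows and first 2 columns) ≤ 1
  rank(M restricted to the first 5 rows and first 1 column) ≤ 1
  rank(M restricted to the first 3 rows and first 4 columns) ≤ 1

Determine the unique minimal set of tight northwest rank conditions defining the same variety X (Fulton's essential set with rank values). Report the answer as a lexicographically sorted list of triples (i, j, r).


Recovering R(i,j) via the rank-extension bound from the 16 conditions:

  R[1]: 0  0  1  1  1  1
  R[2]: 0  0  1  1  1  2
  R[3]: 0  0  1  1  2  3
  R[4]: 1  1  2  2  3  4
  R[5]: 1  1  2  3  4  5
  R[6]: 1  2  3  4  5  6

second differences of R give the permutation w = (3, 6, 5, 1, 4, 2).

|D(w)|=10, |Ess(w)|=4:

[(2, 5, 1), (3, 2, 0), (3, 4, 1), (5, 2, 1)]


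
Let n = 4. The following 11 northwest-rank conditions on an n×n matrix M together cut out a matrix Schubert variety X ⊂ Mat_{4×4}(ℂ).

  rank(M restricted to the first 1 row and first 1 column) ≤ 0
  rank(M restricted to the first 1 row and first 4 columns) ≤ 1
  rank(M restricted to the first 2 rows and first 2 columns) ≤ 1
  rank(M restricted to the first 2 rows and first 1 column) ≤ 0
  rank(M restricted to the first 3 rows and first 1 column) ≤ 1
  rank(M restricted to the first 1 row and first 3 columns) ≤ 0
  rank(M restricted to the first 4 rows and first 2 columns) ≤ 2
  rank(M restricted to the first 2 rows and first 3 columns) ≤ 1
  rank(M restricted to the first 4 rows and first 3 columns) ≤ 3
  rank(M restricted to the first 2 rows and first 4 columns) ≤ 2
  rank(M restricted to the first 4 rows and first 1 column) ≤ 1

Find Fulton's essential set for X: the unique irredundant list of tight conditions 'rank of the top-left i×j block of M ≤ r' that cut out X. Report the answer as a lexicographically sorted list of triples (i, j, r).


Computing R[i][j] = min implied NW-rank bound (n=4, 11 conditions):

  0 0 0 1
  0 1 1 2
  1 2 2 3
  1 2 3 4

giving w = (4, 2, 1, 3) via Δ²R.

ℓ(w)=4; the 2 essential cells (i,j,r):

[(1, 3, 0), (2, 1, 0)]


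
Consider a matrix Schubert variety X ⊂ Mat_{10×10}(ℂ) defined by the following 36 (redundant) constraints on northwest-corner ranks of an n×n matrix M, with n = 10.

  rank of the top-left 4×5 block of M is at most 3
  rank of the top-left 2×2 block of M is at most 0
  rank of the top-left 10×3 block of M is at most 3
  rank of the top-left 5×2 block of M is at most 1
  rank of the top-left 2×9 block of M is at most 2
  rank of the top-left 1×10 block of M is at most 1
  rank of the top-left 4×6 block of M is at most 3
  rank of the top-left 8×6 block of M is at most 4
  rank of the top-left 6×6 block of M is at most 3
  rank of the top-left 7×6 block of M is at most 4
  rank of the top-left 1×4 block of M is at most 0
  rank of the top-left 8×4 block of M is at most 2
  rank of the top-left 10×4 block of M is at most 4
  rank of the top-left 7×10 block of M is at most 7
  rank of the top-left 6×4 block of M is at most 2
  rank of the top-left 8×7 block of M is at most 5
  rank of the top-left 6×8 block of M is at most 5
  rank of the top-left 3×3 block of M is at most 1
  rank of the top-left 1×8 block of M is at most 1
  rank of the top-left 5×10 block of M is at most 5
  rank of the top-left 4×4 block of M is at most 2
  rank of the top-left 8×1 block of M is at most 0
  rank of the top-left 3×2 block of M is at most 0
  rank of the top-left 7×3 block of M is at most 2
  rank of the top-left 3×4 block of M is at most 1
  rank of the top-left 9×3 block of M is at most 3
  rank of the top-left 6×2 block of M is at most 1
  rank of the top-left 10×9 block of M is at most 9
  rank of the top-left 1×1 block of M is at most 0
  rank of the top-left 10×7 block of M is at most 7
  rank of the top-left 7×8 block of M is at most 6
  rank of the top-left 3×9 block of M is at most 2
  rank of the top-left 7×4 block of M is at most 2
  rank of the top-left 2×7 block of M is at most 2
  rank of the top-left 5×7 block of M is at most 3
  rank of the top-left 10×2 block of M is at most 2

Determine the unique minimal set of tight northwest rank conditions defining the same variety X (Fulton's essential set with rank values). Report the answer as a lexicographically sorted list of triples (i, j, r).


The tightest implied rank at each (i,j), from the 36 conditions:

  R[1]: 0 | 0 | 0 | 0 | 1 | 1 | 1 | 1 | 1 | 1
  R[2]: 0 | 0 | 1 | 1 | 2 | 2 | 2 | 2 | 2 | 2
  R[3]: 0 | 0 | 1 | 1 | 2 | 2 | 2 | 2 | 2 | 3
  R[4]: 0 | 1 | 2 | 2 | 3 | 3 | 3 | 3 | 3 | 4
  R[5]: 0 | 1 | 2 | 2 | 3 | 3 | 3 | 4 | 4 | 5
  R[6]: 0 | 1 | 2 | 2 | 3 | 3 | 4 | 5 | 5 | 6
  R[7]: 0 | 1 | 2 | 2 | 3 | 4 | 5 | 6 | 6 | 7
  R[8]: 0 | 1 | 2 | 2 | 3 | 4 | 5 | 6 | 7 | 8
  R[9]: 1 | 2 | 3 | 3 | 4 | 5 | 6 | 7 | 8 | 9
  R[10]: 1 | 2 | 3 | 4 | 5 | 6 | 7 | 8 | 9 | 10

reading off 1-entries of Δ²R: w = (5, 3, 10, 2, 8, 7, 6, 9, 1, 4).

Fulton essential set (8 of the 25 Rothe cells):

[(1, 4, 0), (3, 2, 0), (3, 4, 1), (3, 9, 2), (5, 7, 3), (6, 6, 3), (8, 1, 0), (8, 4, 2)]


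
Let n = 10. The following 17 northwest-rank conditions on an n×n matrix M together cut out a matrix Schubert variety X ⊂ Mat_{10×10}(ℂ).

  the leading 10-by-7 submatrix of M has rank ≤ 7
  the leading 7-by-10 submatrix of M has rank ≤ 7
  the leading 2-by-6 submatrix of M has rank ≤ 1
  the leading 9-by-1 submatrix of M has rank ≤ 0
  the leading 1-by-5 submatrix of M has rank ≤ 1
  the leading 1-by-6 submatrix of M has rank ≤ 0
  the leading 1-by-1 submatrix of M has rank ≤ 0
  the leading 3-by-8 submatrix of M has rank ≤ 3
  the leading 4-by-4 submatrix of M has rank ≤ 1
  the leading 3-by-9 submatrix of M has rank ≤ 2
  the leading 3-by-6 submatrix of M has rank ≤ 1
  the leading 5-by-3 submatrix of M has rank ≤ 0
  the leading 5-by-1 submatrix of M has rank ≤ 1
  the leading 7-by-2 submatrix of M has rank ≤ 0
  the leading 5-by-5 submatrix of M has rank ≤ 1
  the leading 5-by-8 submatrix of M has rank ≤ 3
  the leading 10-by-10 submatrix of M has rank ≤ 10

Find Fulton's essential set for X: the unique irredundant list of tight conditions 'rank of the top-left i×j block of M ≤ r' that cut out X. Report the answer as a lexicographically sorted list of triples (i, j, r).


Computing R[i][j] = min implied NW-rank bound (n=10, 17 conditions):

  i=1: 0 0 0 0 0 0 1 1 1 1
  i=2: 0 0 0 1 1 1 2 2 2 2
  i=3: 0 0 0 1 1 1 2 2 2 3
  i=4: 0 0 0 1 1 2 3 3 3 4
  i=5: 0 0 0 1 1 2 3 3 4 5
  i=6: 0 0 1 2 2 3 4 4 5 6
  i=7: 0 0 1 2 3 4 5 5 6 7
  i=8: 0 1 2 3 4 5 6 6 7 8
  i=9: 0 1 2 3 4 5 6 7 8 9
  i=10: 1 2 3 4 5 6 7 8 9 10

giving w = (7, 4, 10, 6, 9, 3, 5, 2, 8, 1) via Δ²R.

Rothe diagram D(w) (31 cells), 8 SE-corners (essential conditions):

[(1, 6, 0), (3, 6, 1), (3, 9, 2), (5, 3, 0), (5, 5, 1), (5, 8, 3), (7, 2, 0), (9, 1, 0)]


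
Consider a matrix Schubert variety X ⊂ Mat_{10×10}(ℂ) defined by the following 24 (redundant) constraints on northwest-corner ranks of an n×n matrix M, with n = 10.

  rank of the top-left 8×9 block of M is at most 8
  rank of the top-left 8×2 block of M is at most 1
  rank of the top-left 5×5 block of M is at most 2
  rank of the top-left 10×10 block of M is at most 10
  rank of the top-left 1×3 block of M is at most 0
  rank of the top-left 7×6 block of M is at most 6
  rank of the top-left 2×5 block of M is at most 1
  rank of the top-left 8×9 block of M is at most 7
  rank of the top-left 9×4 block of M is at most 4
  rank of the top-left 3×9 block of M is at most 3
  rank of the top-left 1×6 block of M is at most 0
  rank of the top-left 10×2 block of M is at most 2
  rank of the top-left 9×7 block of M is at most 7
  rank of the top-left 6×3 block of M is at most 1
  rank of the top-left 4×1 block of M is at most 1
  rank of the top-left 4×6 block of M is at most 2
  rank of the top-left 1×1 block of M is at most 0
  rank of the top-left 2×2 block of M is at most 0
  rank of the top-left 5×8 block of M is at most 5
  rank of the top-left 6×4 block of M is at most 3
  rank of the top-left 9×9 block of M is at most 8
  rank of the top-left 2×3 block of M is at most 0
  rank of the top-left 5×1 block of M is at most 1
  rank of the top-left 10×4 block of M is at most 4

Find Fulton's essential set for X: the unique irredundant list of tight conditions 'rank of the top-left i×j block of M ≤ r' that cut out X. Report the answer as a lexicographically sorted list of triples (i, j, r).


Rank table r_w(10×10) implied by the 24 constraints:

  R[1]: 0  0  0  0  0  0  1  1  1  1
  R[2]: 0  0  0  1  1  1  2  2  2  2
  R[3]: 1  1  1  2  2  2  3  3  3  3
  R[4]: 1  1  1  2  2  2  3  4  4  4
  R[5]: 1  1  1  2  2  3  4  5  5  5
  R[6]: 1  1  1  2  3  4  5  6  6  6
  R[7]: 1  1  2  3  4  5  6  7  7  7
  R[8]: 1  1  2  3  4  5  6  7  7  8
  R[9]: 1  2  3  4  5  6  7  8  8  9
  R[10]: 1  2  3  4  5  6  7  8  9  10

hence w(1..10) = (7, 4, 1, 8, 6, 5, 3, 10, 2, 9).

|D(w)|=21, |Ess(w)|=7:

[(1, 6, 0), (2, 3, 0), (4, 6, 2), (5, 5, 2), (6, 3, 1), (8, 2, 1), (8, 9, 7)]


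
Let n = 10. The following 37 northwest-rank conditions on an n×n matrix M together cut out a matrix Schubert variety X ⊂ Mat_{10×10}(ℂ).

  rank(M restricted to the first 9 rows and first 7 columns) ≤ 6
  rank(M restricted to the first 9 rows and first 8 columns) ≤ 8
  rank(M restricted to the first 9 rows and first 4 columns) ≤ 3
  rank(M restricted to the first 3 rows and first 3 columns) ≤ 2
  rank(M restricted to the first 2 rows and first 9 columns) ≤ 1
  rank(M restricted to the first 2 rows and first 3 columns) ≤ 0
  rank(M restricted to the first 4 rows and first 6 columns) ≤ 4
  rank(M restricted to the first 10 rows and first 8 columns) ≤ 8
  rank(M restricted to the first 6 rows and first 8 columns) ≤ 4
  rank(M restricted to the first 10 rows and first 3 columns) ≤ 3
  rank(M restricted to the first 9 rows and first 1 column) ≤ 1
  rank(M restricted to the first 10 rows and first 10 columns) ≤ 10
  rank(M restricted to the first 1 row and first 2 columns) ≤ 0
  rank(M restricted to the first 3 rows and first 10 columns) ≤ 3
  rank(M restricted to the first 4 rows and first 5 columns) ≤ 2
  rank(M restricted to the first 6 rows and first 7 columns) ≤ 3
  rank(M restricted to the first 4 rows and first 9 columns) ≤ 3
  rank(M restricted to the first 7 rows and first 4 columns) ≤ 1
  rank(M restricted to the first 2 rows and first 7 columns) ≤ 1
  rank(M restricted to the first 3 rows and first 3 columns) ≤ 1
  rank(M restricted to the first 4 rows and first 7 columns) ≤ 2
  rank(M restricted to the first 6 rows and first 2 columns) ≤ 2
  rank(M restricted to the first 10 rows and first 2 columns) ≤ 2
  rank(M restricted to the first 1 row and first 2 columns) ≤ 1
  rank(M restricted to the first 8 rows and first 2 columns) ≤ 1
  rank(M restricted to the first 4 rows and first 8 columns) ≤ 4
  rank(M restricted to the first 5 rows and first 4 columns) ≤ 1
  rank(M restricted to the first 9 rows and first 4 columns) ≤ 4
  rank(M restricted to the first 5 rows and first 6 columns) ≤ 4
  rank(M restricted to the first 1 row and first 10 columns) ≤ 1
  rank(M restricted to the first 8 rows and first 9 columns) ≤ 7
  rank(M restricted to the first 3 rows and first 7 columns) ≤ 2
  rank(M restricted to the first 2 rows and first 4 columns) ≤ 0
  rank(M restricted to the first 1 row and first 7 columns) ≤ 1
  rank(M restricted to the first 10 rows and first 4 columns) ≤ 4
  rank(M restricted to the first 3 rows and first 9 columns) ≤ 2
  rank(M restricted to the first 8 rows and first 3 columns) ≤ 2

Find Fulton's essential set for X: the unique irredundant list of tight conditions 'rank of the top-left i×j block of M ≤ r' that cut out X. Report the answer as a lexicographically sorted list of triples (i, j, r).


Recovering R(i,j) via the rank-extension bound from the 37 conditions:

  0  0  0  0  1  1  1  1  1  1
  0  0  0  0  1  1  1  1  1  2
  1  1  1  1  2  2  2  2  2  3
  1  1  1  1  2  2  2  3  3  4
  1  1  1  1  2  3  3  4  4  5
  1  1  1  1  2  3  3  4  5  6
  1  1  1  1  2  3  4  5  6  7
  1  1  2  2  3  4  5  6  7  8
  1  2  3  3  4  5  6  7  8  9
  1  2  3  4  5  6  7  8  9  10

hence w(1..10) = (5, 10, 1, 8, 6, 9, 7, 3, 2, 4).

|D(w)|=28, |Ess(w)|=6:

[(2, 4, 0), (2, 9, 1), (4, 7, 2), (6, 7, 3), (7, 4, 1), (8, 2, 1)]
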